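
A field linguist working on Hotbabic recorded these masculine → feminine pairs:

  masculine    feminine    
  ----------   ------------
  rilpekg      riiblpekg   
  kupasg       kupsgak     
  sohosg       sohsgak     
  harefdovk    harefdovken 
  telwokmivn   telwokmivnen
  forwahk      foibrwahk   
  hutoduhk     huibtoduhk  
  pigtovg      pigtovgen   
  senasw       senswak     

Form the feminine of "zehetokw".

zeibhetokw

pigtovg and sohosg both end in -g yet inflect differently (pigtovgen, sohsgak), so the final letter is not what conditions the rule; the second-to-last letter is.
"zehetokw" has second-to-last letter 'k'. The one such stem in the data (rilpekg → riiblpekg) inserts -ib- after the first vowel (as do hutoduhk, forwahk), so the same rule applies.
So zehetokw → zeibhetokw.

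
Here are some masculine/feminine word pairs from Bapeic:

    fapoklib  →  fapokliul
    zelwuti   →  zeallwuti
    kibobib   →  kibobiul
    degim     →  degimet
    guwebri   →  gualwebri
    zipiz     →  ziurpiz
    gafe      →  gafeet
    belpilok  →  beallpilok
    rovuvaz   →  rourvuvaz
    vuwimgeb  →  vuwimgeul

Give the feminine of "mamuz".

maurmuz

kibobib and zipiz both have last vowel 'i' yet inflect differently (kibobiul, ziurpiz), so the last vowel is not what conditions the rule; the final letter is.
"mamuz" ends in -z. The stems ending in -z (zipiz → ziurpiz, rovuvaz → rourvuvaz) insert -ur- after the first vowel.
The other patterns: stems ending in -b drop the final letter and add -ul; stems ending in -e or -m add -et; stems ending in -i or -k insert -al- after the first vowel.
So mamuz → maurmuz.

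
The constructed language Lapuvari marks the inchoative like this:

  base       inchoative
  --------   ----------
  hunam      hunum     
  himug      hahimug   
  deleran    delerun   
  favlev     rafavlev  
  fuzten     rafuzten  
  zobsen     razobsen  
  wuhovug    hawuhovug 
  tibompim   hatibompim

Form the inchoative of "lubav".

lubuv

deleran and zobsen both end in -n yet inflect differently (delerun, razobsen), so the final letter is not what conditions the rule; the last vowel is.
"lubav" has last vowel 'a'. The stems whose last vowel is 'a' (deleran → delerun, hunam → hunum) change the last vowel to 'u'.
The other patterns: stems whose last vowel is 'e' add the prefix ra-; stems whose last vowel is 'i' or 'u' add the prefix ha-.
So lubav → lubuv.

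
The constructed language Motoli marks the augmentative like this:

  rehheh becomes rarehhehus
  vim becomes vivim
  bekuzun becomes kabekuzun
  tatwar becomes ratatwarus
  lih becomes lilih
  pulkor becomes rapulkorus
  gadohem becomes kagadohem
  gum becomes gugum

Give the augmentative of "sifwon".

lih and rehheh both end in -h yet inflect differently (lilih, rarehhehus), so the final letter is not what conditions the rule; the number of vowels is.
"sifwon" has 2 vowels. The stems with 2 vowels (pulkor → rapulkorus, rehheh → rarehhehus, tatwar → ratatwarus) add ra- … -us around the stem.
The other patterns: stems with 1 vowel repeat the first consonant+vowel as a prefix; stems with 3 vowels add the prefix ka-.
So sifwon → rasifwonus.

rasifwonus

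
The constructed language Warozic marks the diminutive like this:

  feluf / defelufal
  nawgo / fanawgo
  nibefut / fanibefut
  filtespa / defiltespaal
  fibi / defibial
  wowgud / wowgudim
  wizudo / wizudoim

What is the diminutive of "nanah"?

fananah

wizudo and nawgo both end in -o yet inflect differently (wizudoim, fanawgo), so the final letter is not what conditions the rule; the first letter is.
"nanah" begins with n-. The stems beginning with n- (nawgo → fanawgo, nibefut → fanibefut) add the prefix fa-.
So nanah → fananah.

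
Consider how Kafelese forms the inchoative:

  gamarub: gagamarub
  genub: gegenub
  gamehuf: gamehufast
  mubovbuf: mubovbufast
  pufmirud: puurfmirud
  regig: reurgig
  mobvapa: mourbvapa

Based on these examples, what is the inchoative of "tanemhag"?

gamarub and gamehuf both have last vowel 'u' yet inflect differently (gagamarub, gamehufast), so the last vowel is not what conditions the rule; the final letter is.
"tanemhag" ends in -g. The one such stem in the data (regig → reurgig) inserts -ur- after the first vowel (as do pufmirud, mobvapa), so the same rule applies.
The other patterns: stems ending in -b repeat the first consonant+vowel as a prefix; stems ending in -f add -ast.
So tanemhag → taurnemhag.

taurnemhag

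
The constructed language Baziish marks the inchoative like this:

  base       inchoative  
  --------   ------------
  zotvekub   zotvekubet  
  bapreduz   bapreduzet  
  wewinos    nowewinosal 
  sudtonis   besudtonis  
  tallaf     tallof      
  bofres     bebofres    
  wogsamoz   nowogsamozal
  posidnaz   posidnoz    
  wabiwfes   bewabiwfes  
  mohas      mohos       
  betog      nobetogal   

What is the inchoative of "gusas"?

sudtonis and wewinos both end in -s yet inflect differently (besudtonis, nowewinosal), so the final letter is not what conditions the rule; the last vowel is.
"gusas" has last vowel 'a'. The stems whose last vowel is 'a' (mohas → mohos, tallaf → tallof, posidnaz → posidnoz) change the last vowel to 'o'.
So gusas → gusos.

gusos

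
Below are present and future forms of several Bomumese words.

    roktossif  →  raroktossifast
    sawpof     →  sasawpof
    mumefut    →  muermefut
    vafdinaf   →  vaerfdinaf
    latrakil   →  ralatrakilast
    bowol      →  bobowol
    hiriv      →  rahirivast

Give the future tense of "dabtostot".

dadabtostot

roktossif and sawpof both end in -f yet inflect differently (raroktossifast, sasawpof), so the final letter is not what conditions the rule; the last vowel is.
"dabtostot" has last vowel 'o'. The stems whose last vowel is 'o' (sawpof → sasawpof, bowol → bobowol) repeat the first consonant+vowel as a prefix.
The other patterns: stems whose last vowel is 'i' add ra- … -ast around the stem; stems whose last vowel is 'a' or 'u' insert -er- after the first vowel.
So dabtostot → dadabtostot.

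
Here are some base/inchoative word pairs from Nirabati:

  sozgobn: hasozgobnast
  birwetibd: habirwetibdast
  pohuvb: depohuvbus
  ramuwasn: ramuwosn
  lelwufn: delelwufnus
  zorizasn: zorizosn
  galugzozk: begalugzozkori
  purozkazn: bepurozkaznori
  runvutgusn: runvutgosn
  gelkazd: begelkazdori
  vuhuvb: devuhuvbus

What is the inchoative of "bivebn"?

"bivebn" has second-to-last letter 'b'. The stems whose second-to-last letter is 'b' (birwetibd → habirwetibdast, sozgobn → hasozgobnast) add ha- … -ast around the stem.
So bivebn → habivebnast.

habivebnast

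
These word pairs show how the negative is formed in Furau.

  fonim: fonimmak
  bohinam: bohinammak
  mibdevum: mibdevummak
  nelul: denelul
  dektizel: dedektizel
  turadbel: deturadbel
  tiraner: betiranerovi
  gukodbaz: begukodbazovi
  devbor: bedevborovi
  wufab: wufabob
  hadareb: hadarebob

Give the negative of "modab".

modabob

mibdevum and nelul both have last vowel 'u' yet inflect differently (mibdevummak, denelul), so the last vowel is not what conditions the rule; the final letter is.
"modab" ends in -b. The stems ending in -b (wufab → wufabob, hadareb → hadarebob) add -ob.
The other patterns: stems ending in -m double the final consonant and add -ak; stems ending in -l add the prefix de-; stems ending in -r or -z add be- … -ovi around the stem.
So modab → modabob.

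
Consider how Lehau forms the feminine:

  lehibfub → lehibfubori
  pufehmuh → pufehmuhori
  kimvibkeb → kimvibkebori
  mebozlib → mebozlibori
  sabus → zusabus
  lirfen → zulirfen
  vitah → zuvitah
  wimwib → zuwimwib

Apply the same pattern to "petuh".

pufehmuh and vitah both end in -h yet inflect differently (pufehmuhori, zuvitah), so the final letter is not what conditions the rule; the number of vowels is.
"petuh" has 2 vowels. The stems with 2 vowels (sabus → zusabus, lirfen → zulirfen, vitah → zuvitah) add the prefix zu-.
The other pattern: stems with 3 vowels add -ori.
So petuh → zupetuh.

zupetuh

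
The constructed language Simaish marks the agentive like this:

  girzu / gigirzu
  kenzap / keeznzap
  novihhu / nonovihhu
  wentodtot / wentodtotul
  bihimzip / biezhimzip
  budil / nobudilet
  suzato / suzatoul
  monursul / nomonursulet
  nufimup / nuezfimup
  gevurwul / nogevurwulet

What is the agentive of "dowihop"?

"dowihop" ends in -p. The stems ending in -p (bihimzip → biezhimzip, kenzap → keeznzap, nufimup → nuezfimup) insert -ez- after the first vowel.
So dowihop → doezwihop.

doezwihop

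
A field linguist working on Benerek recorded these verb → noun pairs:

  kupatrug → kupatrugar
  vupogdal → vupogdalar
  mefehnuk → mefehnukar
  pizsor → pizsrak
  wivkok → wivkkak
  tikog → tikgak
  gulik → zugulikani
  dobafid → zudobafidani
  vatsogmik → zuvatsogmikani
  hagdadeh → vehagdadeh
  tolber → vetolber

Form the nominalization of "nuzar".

nuzarar

mefehnuk and wivkok both end in -k yet inflect differently (mefehnukar, wivkkak), so the final letter is not what conditions the rule; the last vowel is.
"nuzar" has last vowel 'a'. The one such stem in the data (vupogdal → vupogdalar) adds -ar, so the same rule applies.
The other patterns: stems whose last vowel is 'o' delete the last vowel and add -ak; stems whose last vowel is 'i' add zu- … -ani around the stem; stems whose last vowel is 'e' add the prefix ve-.
So nuzar → nuzarar.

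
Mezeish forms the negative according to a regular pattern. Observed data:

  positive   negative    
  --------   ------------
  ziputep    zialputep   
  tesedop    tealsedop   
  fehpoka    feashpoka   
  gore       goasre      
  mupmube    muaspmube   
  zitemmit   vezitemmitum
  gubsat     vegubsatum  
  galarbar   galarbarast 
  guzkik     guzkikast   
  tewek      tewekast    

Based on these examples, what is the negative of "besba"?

ziputep and gore both have last vowel 'e' yet inflect differently (zialputep, goasre), so the last vowel is not what conditions the rule; the final letter is.
"besba" ends in -a. The one such stem in the data (fehpoka → feashpoka) inserts -as- after the first vowel (as do gore, mupmube), so the same rule applies.
The other patterns: stems ending in -p insert -al- after the first vowel; stems ending in -t add ve- … -um around the stem; stems ending in -k or -r add -ast.
So besba → beassba.

beassba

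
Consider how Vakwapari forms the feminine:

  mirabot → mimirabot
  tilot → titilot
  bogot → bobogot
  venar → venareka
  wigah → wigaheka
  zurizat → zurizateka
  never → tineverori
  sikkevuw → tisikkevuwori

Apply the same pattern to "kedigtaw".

kedigtaweka

mirabot and zurizat both end in -t yet inflect differently (mimirabot, zurizateka), so the final letter is not what conditions the rule; the last vowel is.
"kedigtaw" has last vowel 'a'. The stems whose last vowel is 'a' (venar → venareka, wigah → wigaheka, zurizat → zurizateka) add -eka.
The other patterns: stems whose last vowel is 'o' repeat the first consonant+vowel as a prefix; stems whose last vowel is 'e' or 'u' add ti- … -ori around the stem.
So kedigtaw → kedigtaweka.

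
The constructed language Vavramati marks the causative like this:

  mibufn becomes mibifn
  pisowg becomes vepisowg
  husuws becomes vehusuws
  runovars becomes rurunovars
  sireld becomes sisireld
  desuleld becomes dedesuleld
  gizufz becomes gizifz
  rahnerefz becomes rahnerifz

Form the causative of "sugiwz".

vesugiwz

husuws and runovars both end in -s yet inflect differently (vehusuws, rurunovars), so the final letter is not what conditions the rule; the second-to-last letter is.
"sugiwz" has second-to-last letter 'w'. The stems whose second-to-last letter is 'w' (husuws → vehusuws, pisowg → vepisowg) add the prefix ve-.
So sugiwz → vesugiwz.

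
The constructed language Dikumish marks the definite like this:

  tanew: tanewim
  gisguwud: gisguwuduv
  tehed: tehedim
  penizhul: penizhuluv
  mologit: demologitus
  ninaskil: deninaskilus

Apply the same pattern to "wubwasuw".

wubwasuwuv

"wubwasuw" has last vowel 'u'. The stems whose last vowel is 'u' (penizhul → penizhuluv, gisguwud → gisguwuduv) add -uv.
The other patterns: stems whose last vowel is 'e' add -im; stems whose last vowel is 'i' add de- … -us around the stem.
So wubwasuw → wubwasuwuv.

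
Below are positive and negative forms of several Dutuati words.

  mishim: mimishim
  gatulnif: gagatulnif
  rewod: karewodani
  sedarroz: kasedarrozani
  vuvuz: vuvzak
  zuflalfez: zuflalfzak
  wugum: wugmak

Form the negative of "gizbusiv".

sedarroz and vuvuz both end in -z yet inflect differently (kasedarrozani, vuvzak), so the final letter is not what conditions the rule; the last vowel is.
"gizbusiv" has last vowel 'i'. The stems whose last vowel is 'i' (mishim → mimishim, gatulnif → gagatulnif) repeat the first consonant+vowel as a prefix.
The other patterns: stems whose last vowel is 'o' add ka- … -ani around the stem; stems whose last vowel is 'e' or 'u' delete the last vowel and add -ak.
So gizbusiv → gigizbusiv.

gigizbusiv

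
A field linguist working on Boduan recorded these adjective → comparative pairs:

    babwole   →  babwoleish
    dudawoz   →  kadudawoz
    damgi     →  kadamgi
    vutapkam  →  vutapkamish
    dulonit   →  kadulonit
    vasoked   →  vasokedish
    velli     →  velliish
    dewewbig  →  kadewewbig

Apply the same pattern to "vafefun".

vafefunish

damgi and velli both end in -i yet inflect differently (kadamgi, velliish), so the final letter is not what conditions the rule; the first letter is.
"vafefun" begins with v-. The stems beginning with v- (velli → velliish, vasoked → vasokedish, vutapkam → vutapkamish) add -ish.
The other pattern: stems beginning with d- add the prefix ka-.
So vafefun → vafefunish.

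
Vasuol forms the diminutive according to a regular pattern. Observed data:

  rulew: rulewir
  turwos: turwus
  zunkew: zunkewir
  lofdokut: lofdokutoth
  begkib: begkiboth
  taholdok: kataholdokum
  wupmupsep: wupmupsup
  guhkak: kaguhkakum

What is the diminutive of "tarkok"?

"tarkok" ends in -k. The stems ending in -k (taholdok → kataholdokum, guhkak → kaguhkakum) add ka- … -um around the stem.
So tarkok → katarkokum.

katarkokum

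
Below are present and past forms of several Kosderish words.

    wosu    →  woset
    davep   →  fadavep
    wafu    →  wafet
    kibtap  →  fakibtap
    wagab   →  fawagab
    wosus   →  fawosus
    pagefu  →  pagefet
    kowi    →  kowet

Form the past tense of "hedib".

fahedib

wosu and wosus both have last vowel 'u' yet inflect differently (woset, fawosus), so the last vowel is not what conditions the rule; whether the stem ends in a vowel or a consonant is.
"hedib" ends in a consonant. The stems ending in a consonant (kibtap → fakibtap, wosus → fawosus, wagab → fawagab) add the prefix fa-.
So hedib → fahedib.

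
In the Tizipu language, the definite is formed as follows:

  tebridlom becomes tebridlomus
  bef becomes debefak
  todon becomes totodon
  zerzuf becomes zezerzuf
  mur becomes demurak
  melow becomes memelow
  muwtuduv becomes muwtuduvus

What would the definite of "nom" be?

"nom" has 1 vowel. The stems with 1 vowel (mur → demurak, bef → debefak) add de- … -ak around the stem.
The other patterns: stems with 2 vowels repeat the first consonant+vowel as a prefix; stems with 3 vowels add -us.
So nom → denomak.

denomak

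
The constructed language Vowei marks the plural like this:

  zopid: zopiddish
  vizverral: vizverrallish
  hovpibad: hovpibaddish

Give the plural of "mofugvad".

mofugvaddish

Every pair shown (zopid → zopiddish, vizverral → vizverrallish, hovpibad → hovpibaddish) follows the same rule: double the final consonant and add -ish.
So mofugvad → mofugvaddish.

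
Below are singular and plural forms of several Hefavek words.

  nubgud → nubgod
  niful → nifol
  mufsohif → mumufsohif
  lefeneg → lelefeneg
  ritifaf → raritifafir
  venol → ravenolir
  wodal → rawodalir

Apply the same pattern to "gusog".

ragusogir

mufsohif and ritifaf both end in -f yet inflect differently (mumufsohif, raritifafir), so the final letter is not what conditions the rule; the last vowel is.
"gusog" has last vowel 'o'. The one such stem in the data (venol → ravenolir) adds ra- … -ir around the stem, so the same rule applies.
So gusog → ragusogir.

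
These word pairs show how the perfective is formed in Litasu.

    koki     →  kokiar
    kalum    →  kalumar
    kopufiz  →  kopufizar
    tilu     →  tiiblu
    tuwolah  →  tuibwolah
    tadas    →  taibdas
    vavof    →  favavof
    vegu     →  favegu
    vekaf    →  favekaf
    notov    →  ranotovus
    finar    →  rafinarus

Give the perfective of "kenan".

kenanar

tilu and vegu both end in -u yet inflect differently (tiiblu, favegu), so the final letter is not what conditions the rule; the first letter is.
"kenan" begins with k-. The stems beginning with k- (koki → kokiar, kalum → kalumar, kopufiz → kopufizar) add -ar.
The other patterns: stems beginning with t- insert -ib- after the first vowel; stems beginning with v- add the prefix fa-; stems beginning with f- or n- add ra- … -us around the stem.
So kenan → kenanar.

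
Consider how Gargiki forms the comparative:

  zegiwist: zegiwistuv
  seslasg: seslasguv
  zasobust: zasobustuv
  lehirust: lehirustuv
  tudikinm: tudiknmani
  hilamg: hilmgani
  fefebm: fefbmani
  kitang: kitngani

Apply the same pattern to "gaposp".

seslasg and hilamg both end in -g yet inflect differently (seslasguv, hilmgani), so the final letter is not what conditions the rule; the second-to-last letter is.
"gaposp" has second-to-last letter 's'. The stems whose second-to-last letter is 's' (zegiwist → zegiwistuv, seslasg → seslasguv, zasobust → zasobustuv) add -uv.
So gaposp → gapospuv.

gapospuv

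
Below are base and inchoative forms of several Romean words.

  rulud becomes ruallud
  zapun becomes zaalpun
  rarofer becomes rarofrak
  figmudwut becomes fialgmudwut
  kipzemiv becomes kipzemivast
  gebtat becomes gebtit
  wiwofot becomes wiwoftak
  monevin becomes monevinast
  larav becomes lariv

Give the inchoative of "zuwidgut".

figmudwut and gebtat both end in -t yet inflect differently (fialgmudwut, gebtit), so the final letter is not what conditions the rule; the last vowel is.
"zuwidgut" has last vowel 'u'. The stems whose last vowel is 'u' (figmudwut → fialgmudwut, zapun → zaalpun, rulud → ruallud) insert -al- after the first vowel.
The other patterns: stems whose last vowel is 'a' change the last vowel to 'i'; stems whose last vowel is 'i' add -ast; stems whose last vowel is 'e' or 'o' delete the last vowel and add -ak.
So zuwidgut → zualwidgut.

zualwidgut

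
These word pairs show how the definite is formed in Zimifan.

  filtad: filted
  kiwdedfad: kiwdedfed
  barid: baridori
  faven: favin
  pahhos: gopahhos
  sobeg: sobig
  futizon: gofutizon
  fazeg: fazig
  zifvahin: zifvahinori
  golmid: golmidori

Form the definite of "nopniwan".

faven and zifvahin both end in -n yet inflect differently (favin, zifvahinori), so the final letter is not what conditions the rule; the last vowel is.
"nopniwan" has last vowel 'a'. The stems whose last vowel is 'a' (kiwdedfad → kiwdedfed, filtad → filted) change the last vowel to 'e'.
The other patterns: stems whose last vowel is 'e' change the last vowel to 'i'; stems whose last vowel is 'i' add -ori; stems whose last vowel is 'o' add the prefix go-.
So nopniwan → nopniwen.

nopniwen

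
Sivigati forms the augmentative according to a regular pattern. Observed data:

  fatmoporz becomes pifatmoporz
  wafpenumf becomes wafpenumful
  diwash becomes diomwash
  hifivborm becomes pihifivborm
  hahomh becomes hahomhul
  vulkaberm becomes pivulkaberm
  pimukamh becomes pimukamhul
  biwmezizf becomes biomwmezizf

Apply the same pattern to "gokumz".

pimukamh and diwash both end in -h yet inflect differently (pimukamhul, diomwash), so the final letter is not what conditions the rule; the second-to-last letter is.
"gokumz" has second-to-last letter 'm'. The stems whose second-to-last letter is 'm' (pimukamh → pimukamhul, wafpenumf → wafpenumful, hahomh → hahomhul) add -ul.
The other patterns: stems whose second-to-last letter is 'r' add the prefix pi-; stems whose second-to-last letter is 's' or 'z' insert -om- after the first vowel.
So gokumz → gokumzul.

gokumzul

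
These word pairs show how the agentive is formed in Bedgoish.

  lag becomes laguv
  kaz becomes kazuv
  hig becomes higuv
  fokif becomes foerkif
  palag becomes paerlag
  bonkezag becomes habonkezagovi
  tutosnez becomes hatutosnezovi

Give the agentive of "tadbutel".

lag and palag both end in -g yet inflect differently (laguv, paerlag), so the final letter is not what conditions the rule; the number of vowels is.
"tadbutel" has 3 vowels. The stems with 3 vowels (bonkezag → habonkezagovi, tutosnez → hatutosnezovi) add ha- … -ovi around the stem.
So tadbutel → hatadbutelovi.

hatadbutelovi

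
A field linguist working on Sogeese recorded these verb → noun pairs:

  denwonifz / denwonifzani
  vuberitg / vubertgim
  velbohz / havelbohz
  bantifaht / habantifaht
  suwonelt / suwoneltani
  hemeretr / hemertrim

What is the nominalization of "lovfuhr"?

halovfuhr

"lovfuhr" has second-to-last letter 'h'. The stems whose second-to-last letter is 'h' (bantifaht → habantifaht, velbohz → havelbohz) add the prefix ha-.
The other patterns: stems whose second-to-last letter is 't' delete the last vowel and add -im; stems whose second-to-last letter is 'f' or 'l' add -ani.
So lovfuhr → halovfuhr.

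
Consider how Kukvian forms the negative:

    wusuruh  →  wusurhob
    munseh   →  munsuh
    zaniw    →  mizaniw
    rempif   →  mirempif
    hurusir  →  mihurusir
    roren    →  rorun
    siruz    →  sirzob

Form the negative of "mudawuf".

mudawfob

"mudawuf" has last vowel 'u'. The stems whose last vowel is 'u' (siruz → sirzob, wusuruh → wusurhob) delete the last vowel and add -ob.
The other patterns: stems whose last vowel is 'i' add the prefix mi-; stems whose last vowel is 'e' change the last vowel to 'u'.
So mudawuf → mudawfob.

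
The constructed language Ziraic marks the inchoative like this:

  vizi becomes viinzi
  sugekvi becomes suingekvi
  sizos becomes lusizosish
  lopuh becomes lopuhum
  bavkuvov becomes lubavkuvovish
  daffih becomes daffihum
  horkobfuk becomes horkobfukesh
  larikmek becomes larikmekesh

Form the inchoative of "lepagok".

lepagokesh

sugekvi and daffih both have last vowel 'i' yet inflect differently (suingekvi, daffihum), so the last vowel is not what conditions the rule; the final letter is.
"lepagok" ends in -k. The stems ending in -k (larikmek → larikmekesh, horkobfuk → horkobfukesh) add -esh.
So lepagok → lepagokesh.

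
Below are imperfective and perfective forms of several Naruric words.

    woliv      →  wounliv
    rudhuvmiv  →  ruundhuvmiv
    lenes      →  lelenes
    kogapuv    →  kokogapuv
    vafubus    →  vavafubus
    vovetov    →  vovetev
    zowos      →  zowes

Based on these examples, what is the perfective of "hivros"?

hivres

woliv and kogapuv both end in -v yet inflect differently (wounliv, kokogapuv), so the final letter is not what conditions the rule; the last vowel is.
"hivros" has last vowel 'o'. The stems whose last vowel is 'o' (vovetov → vovetev, zowos → zowes) change the last vowel to 'e'.
The other patterns: stems whose last vowel is 'i' insert -un- after the first vowel; stems whose last vowel is 'e' or 'u' repeat the first consonant+vowel as a prefix.
So hivros → hivres.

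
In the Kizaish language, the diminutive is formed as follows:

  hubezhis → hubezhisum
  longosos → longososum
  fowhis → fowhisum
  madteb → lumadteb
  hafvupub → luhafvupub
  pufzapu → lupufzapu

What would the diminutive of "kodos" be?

kodosum

"kodos" ends in -s. The stems ending in -s (hubezhis → hubezhisum, longosos → longososum, fowhis → fowhisum) add -um.
The other pattern: stems ending in -b or -u add the prefix lu-.
So kodos → kodosum.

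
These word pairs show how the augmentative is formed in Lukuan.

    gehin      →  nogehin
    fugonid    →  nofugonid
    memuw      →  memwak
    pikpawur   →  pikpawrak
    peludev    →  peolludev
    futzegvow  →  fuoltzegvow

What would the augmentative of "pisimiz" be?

nopisimiz

memuw and futzegvow both end in -w yet inflect differently (memwak, fuoltzegvow), so the final letter is not what conditions the rule; the last vowel is.
"pisimiz" has last vowel 'i'. The stems whose last vowel is 'i' (gehin → nogehin, fugonid → nofugonid) add the prefix no-.
So pisimiz → nopisimiz.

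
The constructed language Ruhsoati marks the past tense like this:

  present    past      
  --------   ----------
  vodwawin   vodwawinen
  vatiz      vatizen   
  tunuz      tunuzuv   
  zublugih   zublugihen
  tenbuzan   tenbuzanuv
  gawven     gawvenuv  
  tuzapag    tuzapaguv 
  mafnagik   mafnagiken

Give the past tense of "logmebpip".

logmebpipen

vodwawin and gawven both end in -n yet inflect differently (vodwawinen, gawvenuv), so the final letter is not what conditions the rule; the last vowel is.
"logmebpip" has last vowel 'i'. The stems whose last vowel is 'i' (zublugih → zublugihen, mafnagik → mafnagiken, vodwawin → vodwawinen) add -en.
The other pattern: stems whose last vowel is 'a', 'e' or 'u' add -uv.
So logmebpip → logmebpipen.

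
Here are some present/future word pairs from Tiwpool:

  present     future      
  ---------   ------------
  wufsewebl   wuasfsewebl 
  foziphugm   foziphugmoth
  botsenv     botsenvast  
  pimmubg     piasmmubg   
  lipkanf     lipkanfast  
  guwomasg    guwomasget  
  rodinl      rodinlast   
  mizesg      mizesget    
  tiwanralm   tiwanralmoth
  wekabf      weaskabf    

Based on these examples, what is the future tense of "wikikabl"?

"wikikabl" has second-to-last letter 'b'. The stems whose second-to-last letter is 'b' (pimmubg → piasmmubg, wufsewebl → wuasfsewebl, wekabf → weaskabf) insert -as- after the first vowel.
So wikikabl → wiaskikabl.

wiaskikabl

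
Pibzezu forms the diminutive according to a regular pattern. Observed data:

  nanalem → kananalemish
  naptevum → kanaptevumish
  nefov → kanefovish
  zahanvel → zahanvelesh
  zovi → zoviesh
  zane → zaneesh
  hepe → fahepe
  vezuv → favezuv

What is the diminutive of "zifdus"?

zifdusesh

"zifdus" begins with z-. The stems beginning with z- (zahanvel → zahanvelesh, zovi → zoviesh, zane → zaneesh) add -esh.
The other patterns: stems beginning with n- add ka- … -ish around the stem; stems beginning with h- or v- add the prefix fa-.
So zifdus → zifdusesh.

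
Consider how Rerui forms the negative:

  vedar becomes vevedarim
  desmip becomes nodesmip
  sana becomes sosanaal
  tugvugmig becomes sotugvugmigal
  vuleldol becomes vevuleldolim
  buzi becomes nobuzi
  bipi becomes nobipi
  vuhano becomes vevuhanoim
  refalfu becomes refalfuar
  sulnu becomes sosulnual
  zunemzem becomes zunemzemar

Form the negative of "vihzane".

vevihzaneim

refalfu and sulnu both end in -u yet inflect differently (refalfuar, sosulnual), so the final letter is not what conditions the rule; the first letter is.
"vihzane" begins with v-. The stems beginning with v- (vuhano → vevuhanoim, vedar → vevedarim, vuleldol → vevuleldolim) add ve- … -im around the stem.
The other patterns: stems beginning with r- or z- add -ar; stems beginning with b- or d- add the prefix no-; stems beginning with s- or t- add so- … -al around the stem.
So vihzane → vevihzaneim.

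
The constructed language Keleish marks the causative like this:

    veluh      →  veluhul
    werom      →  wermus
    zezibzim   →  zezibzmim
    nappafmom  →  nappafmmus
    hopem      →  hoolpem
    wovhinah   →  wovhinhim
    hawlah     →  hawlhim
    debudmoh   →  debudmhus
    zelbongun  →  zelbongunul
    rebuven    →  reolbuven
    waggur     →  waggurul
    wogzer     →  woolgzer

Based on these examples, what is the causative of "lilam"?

"lilam" has last vowel 'a'. The stems whose last vowel is 'a' (hawlah → hawlhim, wovhinah → wovhinhim) delete the last vowel and add -im.
So lilam → lilmim.

lilmim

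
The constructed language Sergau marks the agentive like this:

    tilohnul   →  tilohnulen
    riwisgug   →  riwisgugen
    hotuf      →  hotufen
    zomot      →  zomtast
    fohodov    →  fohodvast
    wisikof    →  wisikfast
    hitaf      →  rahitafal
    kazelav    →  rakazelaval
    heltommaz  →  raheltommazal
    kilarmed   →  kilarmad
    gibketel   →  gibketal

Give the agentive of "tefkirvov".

tefkirvvast

hotuf and wisikof both end in -f yet inflect differently (hotufen, wisikfast), so the final letter is not what conditions the rule; the last vowel is.
"tefkirvov" has last vowel 'o'. The stems whose last vowel is 'o' (zomot → zomtast, fohodov → fohodvast, wisikof → wisikfast) delete the last vowel and add -ast.
The other patterns: stems whose last vowel is 'u' add -en; stems whose last vowel is 'a' add ra- … -al around the stem; stems whose last vowel is 'e' change the last vowel to 'a'.
So tefkirvov → tefkirvvast.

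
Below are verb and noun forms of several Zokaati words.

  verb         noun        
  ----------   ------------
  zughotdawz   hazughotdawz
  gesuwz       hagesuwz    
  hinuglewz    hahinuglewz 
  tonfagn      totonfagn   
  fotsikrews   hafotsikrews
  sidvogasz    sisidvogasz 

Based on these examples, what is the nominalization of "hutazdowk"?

hahutazdowk

gesuwz and sidvogasz both end in -z yet inflect differently (hagesuwz, sisidvogasz), so the final letter is not what conditions the rule; the second-to-last letter is.
"hutazdowk" has second-to-last letter 'w'. The stems whose second-to-last letter is 'w' (gesuwz → hagesuwz, hinuglewz → hahinuglewz, fotsikrews → hafotsikrews) add the prefix ha-.
So hutazdowk → hahutazdowk.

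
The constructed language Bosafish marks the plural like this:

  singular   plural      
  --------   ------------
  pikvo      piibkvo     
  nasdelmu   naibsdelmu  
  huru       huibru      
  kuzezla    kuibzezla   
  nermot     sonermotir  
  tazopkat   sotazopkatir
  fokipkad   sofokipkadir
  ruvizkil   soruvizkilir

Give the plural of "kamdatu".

kaibmdatu

"kamdatu" ends in a vowel. The stems ending in a vowel (pikvo → piibkvo, nasdelmu → naibsdelmu, huru → huibru) insert -ib- after the first vowel.
So kamdatu → kaibmdatu.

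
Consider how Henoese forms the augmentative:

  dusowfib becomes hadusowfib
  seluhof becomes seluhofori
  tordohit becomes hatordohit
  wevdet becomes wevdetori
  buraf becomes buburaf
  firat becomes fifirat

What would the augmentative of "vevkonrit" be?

havevkonrit

tordohit and firat both end in -t yet inflect differently (hatordohit, fifirat), so the final letter is not what conditions the rule; the last vowel is.
"vevkonrit" has last vowel 'i'. The stems whose last vowel is 'i' (dusowfib → hadusowfib, tordohit → hatordohit) add the prefix ha-.
So vevkonrit → havevkonrit.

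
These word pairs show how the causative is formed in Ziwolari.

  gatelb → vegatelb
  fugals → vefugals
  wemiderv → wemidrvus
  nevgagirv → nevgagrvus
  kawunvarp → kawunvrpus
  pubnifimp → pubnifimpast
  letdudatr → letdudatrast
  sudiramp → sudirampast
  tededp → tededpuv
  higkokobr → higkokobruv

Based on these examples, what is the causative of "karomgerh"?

karomgrhus

kawunvarp and pubnifimp both end in -p yet inflect differently (kawunvrpus, pubnifimpast), so the final letter is not what conditions the rule; the second-to-last letter is.
"karomgerh" has second-to-last letter 'r'. The stems whose second-to-last letter is 'r' (wemiderv → wemidrvus, nevgagirv → nevgagrvus, kawunvarp → kawunvrpus) delete the last vowel and add -us.
So karomgerh → karomgrhus.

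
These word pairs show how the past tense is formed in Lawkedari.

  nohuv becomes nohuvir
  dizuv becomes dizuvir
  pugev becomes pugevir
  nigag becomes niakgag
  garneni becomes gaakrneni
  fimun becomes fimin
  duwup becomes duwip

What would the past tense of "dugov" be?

dugovir

nohuv and fimun both have last vowel 'u' yet inflect differently (nohuvir, fimin), so the last vowel is not what conditions the rule; the final letter is.
"dugov" ends in -v. The stems ending in -v (nohuv → nohuvir, dizuv → dizuvir, pugev → pugevir) add -ir.
The other patterns: stems ending in -g or -i insert -ak- after the first vowel; stems ending in -n or -p change the last vowel to 'i'.
So dugov → dugovir.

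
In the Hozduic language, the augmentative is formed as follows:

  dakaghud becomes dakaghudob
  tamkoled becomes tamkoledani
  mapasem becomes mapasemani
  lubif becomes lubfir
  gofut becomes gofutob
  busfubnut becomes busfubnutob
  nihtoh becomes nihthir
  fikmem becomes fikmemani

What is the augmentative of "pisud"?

pisudob

"pisud" has last vowel 'u'. The stems whose last vowel is 'u' (gofut → gofutob, dakaghud → dakaghudob, busfubnut → busfubnutob) add -ob.
The other patterns: stems whose last vowel is 'e' add -ani; stems whose last vowel is 'i' or 'o' delete the last vowel and add -ir.
So pisud → pisudob.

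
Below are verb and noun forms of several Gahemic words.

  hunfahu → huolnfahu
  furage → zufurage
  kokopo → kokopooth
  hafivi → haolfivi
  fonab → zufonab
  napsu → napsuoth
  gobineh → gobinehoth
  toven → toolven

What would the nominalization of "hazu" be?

haolzu

hunfahu and napsu both end in -u yet inflect differently (huolnfahu, napsuoth), so the final letter is not what conditions the rule; the first letter is.
"hazu" begins with h-. The stems beginning with h- (hafivi → haolfivi, hunfahu → huolnfahu) insert -ol- after the first vowel.
The other patterns: stems beginning with f- add the prefix zu-; stems beginning with g-, k- or n- add -oth.
So hazu → haolzu.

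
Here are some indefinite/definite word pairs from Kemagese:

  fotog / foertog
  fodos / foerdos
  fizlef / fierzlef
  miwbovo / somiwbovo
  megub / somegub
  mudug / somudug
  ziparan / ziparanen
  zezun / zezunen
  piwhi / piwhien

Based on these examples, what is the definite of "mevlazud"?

somevlazud

fotog and mudug both end in -g yet inflect differently (foertog, somudug), so the final letter is not what conditions the rule; the first letter is.
"mevlazud" begins with m-. The stems beginning with m- (miwbovo → somiwbovo, megub → somegub, mudug → somudug) add the prefix so-.
The other patterns: stems beginning with f- insert -er- after the first vowel; stems beginning with p- or z- add -en.
So mevlazud → somevlazud.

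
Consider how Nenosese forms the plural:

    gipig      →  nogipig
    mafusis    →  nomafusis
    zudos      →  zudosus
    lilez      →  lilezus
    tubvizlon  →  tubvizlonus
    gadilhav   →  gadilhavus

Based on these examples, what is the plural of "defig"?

nodefig

mafusis and zudos both end in -s yet inflect differently (nomafusis, zudosus), so the final letter is not what conditions the rule; the last vowel is.
"defig" has last vowel 'i'. The stems whose last vowel is 'i' (gipig → nogipig, mafusis → nomafusis) add the prefix no-.
So defig → nodefig.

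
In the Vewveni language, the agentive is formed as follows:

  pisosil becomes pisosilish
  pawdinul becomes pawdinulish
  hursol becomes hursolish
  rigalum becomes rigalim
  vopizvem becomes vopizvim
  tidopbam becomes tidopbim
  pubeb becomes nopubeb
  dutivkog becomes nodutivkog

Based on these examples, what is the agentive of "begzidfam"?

pawdinul and rigalum both have last vowel 'u' yet inflect differently (pawdinulish, rigalim), so the last vowel is not what conditions the rule; the final letter is.
"begzidfam" ends in -m. The stems ending in -m (rigalum → rigalim, vopizvem → vopizvim, tidopbam → tidopbim) change the last vowel to 'i'.
So begzidfam → begzidfim.

begzidfim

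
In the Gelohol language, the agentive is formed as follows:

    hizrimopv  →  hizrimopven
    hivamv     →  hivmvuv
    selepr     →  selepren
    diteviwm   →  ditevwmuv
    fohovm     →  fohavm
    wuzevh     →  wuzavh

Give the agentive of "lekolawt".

hizrimopv and hivamv both end in -v yet inflect differently (hizrimopven, hivmvuv), so the final letter is not what conditions the rule; the second-to-last letter is.
"lekolawt" has second-to-last letter 'w'. The one such stem in the data (diteviwm → ditevwmuv) deletes the last vowel and adds -uv (as does hivamv), so the same rule applies.
So lekolawt → lekolwtuv.

lekolwtuv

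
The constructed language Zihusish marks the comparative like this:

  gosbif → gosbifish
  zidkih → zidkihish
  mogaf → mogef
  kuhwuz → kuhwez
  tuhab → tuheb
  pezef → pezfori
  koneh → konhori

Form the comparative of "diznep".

diznpori

gosbif and mogaf both end in -f yet inflect differently (gosbifish, mogef), so the final letter is not what conditions the rule; the last vowel is.
"diznep" has last vowel 'e'. The stems whose last vowel is 'e' (pezef → pezfori, koneh → konhori) delete the last vowel and add -ori.
So diznep → diznpori.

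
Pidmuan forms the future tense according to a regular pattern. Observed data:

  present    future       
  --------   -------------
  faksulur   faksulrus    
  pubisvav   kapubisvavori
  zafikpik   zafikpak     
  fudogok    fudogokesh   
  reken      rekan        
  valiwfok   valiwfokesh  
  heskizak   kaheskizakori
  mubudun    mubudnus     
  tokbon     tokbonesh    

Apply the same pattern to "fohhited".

tokbon and mubudun both end in -n yet inflect differently (tokbonesh, mubudnus), so the final letter is not what conditions the rule; the last vowel is.
"fohhited" has last vowel 'e'. The one such stem in the data (reken → rekan) changes the last vowel to 'a' (as does zafikpik), so the same rule applies.
So fohhited → fohhitad.

fohhitad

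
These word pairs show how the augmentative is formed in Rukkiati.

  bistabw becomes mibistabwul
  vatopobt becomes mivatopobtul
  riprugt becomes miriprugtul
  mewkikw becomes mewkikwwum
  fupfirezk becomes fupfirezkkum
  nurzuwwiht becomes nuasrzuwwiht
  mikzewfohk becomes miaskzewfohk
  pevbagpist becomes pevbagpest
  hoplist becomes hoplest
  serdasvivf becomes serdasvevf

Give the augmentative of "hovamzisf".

bistabw and mewkikw both end in -w yet inflect differently (mibistabwul, mewkikwwum), so the final letter is not what conditions the rule; the second-to-last letter is.
"hovamzisf" has second-to-last letter 's'. The stems whose second-to-last letter is 's' (pevbagpist → pevbagpest, hoplist → hoplest) change the last vowel to 'e'.
So hovamzisf → hovamzesf.

hovamzesf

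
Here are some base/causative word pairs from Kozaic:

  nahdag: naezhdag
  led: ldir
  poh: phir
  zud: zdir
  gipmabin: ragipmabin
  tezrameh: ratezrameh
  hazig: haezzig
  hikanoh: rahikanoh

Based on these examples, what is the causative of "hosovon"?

poh and tezrameh both end in -h yet inflect differently (phir, ratezrameh), so the final letter is not what conditions the rule; the number of vowels is.
"hosovon" has 3 vowels. The stems with 3 vowels (tezrameh → ratezrameh, hikanoh → rahikanoh, gipmabin → ragipmabin) add the prefix ra-.
So hosovon → rahosovon.

rahosovon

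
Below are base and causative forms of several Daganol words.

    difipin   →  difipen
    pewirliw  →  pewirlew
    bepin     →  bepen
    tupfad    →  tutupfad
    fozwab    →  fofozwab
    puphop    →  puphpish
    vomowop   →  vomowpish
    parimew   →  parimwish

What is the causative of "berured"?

berurdish

pewirliw and parimew both end in -w yet inflect differently (pewirlew, parimwish), so the final letter is not what conditions the rule; the last vowel is.
"berured" has last vowel 'e'. The one such stem in the data (parimew → parimwish) deletes the last vowel and adds -ish (as do puphop, vomowop), so the same rule applies.
The other patterns: stems whose last vowel is 'i' change the last vowel to 'e'; stems whose last vowel is 'a' repeat the first consonant+vowel as a prefix.
So berured → berurdish.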